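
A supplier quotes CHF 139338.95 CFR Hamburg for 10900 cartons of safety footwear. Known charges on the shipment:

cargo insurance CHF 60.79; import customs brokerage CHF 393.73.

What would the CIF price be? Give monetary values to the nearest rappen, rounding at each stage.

Not relevant to the conversion: brokerage — on the buyer under both terms; not part of either seller's price.
From CFR to CIF, the seller additionally bears: insurance.
CIF price = 139338.95 + 60.79 = 139399.74

CIF price: CHF 139399.74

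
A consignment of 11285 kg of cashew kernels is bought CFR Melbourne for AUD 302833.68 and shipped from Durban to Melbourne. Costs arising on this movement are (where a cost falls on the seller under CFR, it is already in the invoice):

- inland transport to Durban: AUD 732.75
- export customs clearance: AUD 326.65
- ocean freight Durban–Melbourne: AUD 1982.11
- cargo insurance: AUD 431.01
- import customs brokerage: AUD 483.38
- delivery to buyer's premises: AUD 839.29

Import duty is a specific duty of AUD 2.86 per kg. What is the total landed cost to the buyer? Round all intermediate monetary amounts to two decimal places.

Total landed cost: AUD 336862.46

CFR: the seller pays costs through ocean freight to the destination port, but not insurance.
Already in the invoice (seller's account under CFR): inland to port, export clearance, freight — exclude.
CIF value = CFR price + insurance = 302833.68 + 431.01 = 303264.69
Import duty = 11285 × 2.86 = 32275.10
Buyer bears: insurance 431.01 + brokerage 483.38 + delivery 839.29 + duty 32275.10 = 34028.78
Landed cost = invoice 302833.68 + 34028.78 = 336862.46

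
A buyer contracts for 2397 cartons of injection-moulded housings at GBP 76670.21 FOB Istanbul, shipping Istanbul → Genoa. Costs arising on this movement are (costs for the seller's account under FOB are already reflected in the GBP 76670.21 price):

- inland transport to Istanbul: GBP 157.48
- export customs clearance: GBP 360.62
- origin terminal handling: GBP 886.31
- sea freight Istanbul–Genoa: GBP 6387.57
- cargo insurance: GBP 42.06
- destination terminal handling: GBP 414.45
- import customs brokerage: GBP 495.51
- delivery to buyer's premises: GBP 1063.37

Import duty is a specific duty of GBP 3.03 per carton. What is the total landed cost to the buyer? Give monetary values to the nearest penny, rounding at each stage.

Total landed cost: GBP 92336.08

FOB: the seller bears costs until goods are on board at the origin port; the buyer bears freight, insurance and all costs thereafter.
Already in the invoice (seller's account under FOB): inland to port, export clearance, origin terminal — exclude.
CIF value = FOB price + freight + insurance = 76670.21 + 6387.57 + 42.06 = 83099.84
Import duty = 2397 × 3.03 = 7262.91
Buyer bears: freight 6387.57 + insurance 42.06 + destination terminal 414.45 + brokerage 495.51 + delivery 1063.37 + duty 7262.91 = 15665.87
Landed cost = invoice 76670.21 + 15665.87 = 92336.08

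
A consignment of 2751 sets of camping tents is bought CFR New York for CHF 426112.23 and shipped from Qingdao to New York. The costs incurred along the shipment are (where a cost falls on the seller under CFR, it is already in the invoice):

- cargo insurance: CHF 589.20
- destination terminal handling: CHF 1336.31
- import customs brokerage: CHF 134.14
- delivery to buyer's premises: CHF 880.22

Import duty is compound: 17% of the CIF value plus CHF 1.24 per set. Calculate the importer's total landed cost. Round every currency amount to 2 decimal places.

CFR: the seller pays costs through ocean freight to the destination port, but not insurance.
CIF value = CFR price + insurance = 426112.23 + 589.20 = 426701.43
Ad valorem component: 426701.43 × 17% = 72539.24
Specific component: 2751 × 1.24 = 3411.24
Import duty = 72539.24 + 3411.24 = 75950.48
Buyer bears: insurance 589.20 + destination terminal 1336.31 + brokerage 134.14 + delivery 880.22 + duty 75950.48 = 78890.35
Landed cost = invoice 426112.23 + 78890.35 = 505002.58

Total landed cost: CHF 505002.58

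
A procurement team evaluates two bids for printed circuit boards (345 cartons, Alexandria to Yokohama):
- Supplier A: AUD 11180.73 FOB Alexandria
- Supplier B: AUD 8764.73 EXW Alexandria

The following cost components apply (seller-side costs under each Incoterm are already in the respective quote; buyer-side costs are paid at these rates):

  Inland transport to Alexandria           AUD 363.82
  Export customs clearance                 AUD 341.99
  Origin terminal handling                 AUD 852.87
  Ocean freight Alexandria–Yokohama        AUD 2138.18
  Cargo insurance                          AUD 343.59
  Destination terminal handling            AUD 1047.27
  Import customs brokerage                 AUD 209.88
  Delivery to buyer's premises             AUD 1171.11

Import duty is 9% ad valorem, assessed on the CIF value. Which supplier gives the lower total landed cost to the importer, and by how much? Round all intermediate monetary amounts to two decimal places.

Supplier B is cheaper by AUD 934.48

Supplier A (FOB):
CIF value = FOB price + freight + insurance = 11180.73 + 2138.18 + 343.59 = 13662.50
Import duty = 13662.50 × 9% = 1229.63
Buyer bears (A): 2138.18 + 343.59 + 1047.27 + 209.88 + 1171.11 = 4910.03
Landed cost (A) = invoice 11180.73 + 4910.03 + duty 1229.63 = 17320.39
Supplier B (EXW):
CIF value = EXW price + inland to port + export clearance + origin terminal + freight + insurance = 8764.73 + 363.82 + 341.99 + 852.87 + 2138.18 + 343.59 = 12805.18
Import duty = 12805.18 × 9% = 1152.47
Buyer bears (B): 363.82 + 341.99 + 852.87 + 2138.18 + 343.59 + 1047.27 + 209.88 + 1171.11 = 6468.71
Landed cost (B) = invoice 8764.73 + 6468.71 + duty 1152.47 = 16385.91
Difference = |17320.39 − 16385.91| = 934.48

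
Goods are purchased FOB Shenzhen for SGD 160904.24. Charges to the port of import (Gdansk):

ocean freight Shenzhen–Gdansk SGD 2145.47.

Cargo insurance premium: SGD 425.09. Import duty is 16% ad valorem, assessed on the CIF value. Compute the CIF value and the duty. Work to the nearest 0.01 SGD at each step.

CIF = FOB price + freight + insurance
CIF = 160904.24 + 2145.47 + 425.09 = 163474.80
Import duty = 163474.80 × 16% = 26155.97

CIF value: SGD 163474.80; import duty: SGD 26155.97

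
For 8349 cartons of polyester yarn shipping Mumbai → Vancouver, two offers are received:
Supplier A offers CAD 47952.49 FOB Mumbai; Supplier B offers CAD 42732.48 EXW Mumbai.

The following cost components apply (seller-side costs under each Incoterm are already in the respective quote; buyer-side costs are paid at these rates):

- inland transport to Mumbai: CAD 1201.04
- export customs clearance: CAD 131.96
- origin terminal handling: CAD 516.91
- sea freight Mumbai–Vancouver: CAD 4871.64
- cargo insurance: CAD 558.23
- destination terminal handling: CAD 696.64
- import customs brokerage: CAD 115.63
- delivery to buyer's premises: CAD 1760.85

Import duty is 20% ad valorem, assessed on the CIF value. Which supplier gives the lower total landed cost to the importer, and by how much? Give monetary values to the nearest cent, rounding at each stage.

Supplier A (FOB):
CIF value = FOB price + freight + insurance = 47952.49 + 4871.64 + 558.23 = 53382.36
Import duty = 53382.36 × 20% = 10676.47
Buyer bears (A): 4871.64 + 558.23 + 696.64 + 115.63 + 1760.85 = 8002.99
Landed cost (A) = invoice 47952.49 + 8002.99 + duty 10676.47 = 66631.95
Supplier B (EXW):
CIF value = EXW price + inland to port + export clearance + origin terminal + freight + insurance = 42732.48 + 1201.04 + 131.96 + 516.91 + 4871.64 + 558.23 = 50012.26
Import duty = 50012.26 × 20% = 10002.45
Buyer bears (B): 1201.04 + 131.96 + 516.91 + 4871.64 + 558.23 + 696.64 + 115.63 + 1760.85 = 9852.90
Landed cost (B) = invoice 42732.48 + 9852.90 + duty 10002.45 = 62587.83
Difference = |66631.95 − 62587.83| = 4044.12

Supplier B is cheaper by CAD 4044.12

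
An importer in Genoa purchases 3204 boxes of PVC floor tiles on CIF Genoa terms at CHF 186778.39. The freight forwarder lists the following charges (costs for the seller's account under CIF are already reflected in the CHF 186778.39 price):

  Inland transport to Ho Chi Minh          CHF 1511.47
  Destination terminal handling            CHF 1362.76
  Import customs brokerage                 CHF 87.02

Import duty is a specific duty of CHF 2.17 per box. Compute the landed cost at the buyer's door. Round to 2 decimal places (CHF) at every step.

CIF: the seller pays costs through ocean freight and marine insurance to the destination port.
Already in the invoice (seller's account under CIF): inland to port — exclude.
The CIF price already equals the CIF value: 186778.39
Import duty = 3204 × 2.17 = 6952.68
Buyer bears: destination terminal 1362.76 + brokerage 87.02 + duty 6952.68 = 8402.46
Landed cost = invoice 186778.39 + 8402.46 = 195180.85

Total landed cost: CHF 195180.85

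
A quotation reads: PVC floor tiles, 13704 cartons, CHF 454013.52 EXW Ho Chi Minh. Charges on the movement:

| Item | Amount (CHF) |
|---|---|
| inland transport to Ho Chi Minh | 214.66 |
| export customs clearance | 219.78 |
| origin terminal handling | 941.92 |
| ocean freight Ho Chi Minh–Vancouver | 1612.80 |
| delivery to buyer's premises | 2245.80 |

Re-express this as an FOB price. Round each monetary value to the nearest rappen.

FOB price: CHF 455389.88

Not relevant to the conversion: delivery, freight — on the buyer under both terms; not part of either seller's price.
From EXW to FOB, the seller additionally bears: inland to port, export clearance, origin terminal.
FOB price = 454013.52 + 214.66 + 219.78 + 941.92 = 455389.88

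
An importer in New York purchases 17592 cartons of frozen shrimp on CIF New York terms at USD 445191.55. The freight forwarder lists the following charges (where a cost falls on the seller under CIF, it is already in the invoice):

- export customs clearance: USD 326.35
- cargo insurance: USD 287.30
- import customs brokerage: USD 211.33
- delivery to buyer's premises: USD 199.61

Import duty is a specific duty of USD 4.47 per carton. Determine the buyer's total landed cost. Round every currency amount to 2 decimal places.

Total landed cost: USD 524238.73

CIF: the seller pays costs through ocean freight and marine insurance to the destination port.
Already in the invoice (seller's account under CIF): export clearance, insurance — exclude.
The CIF price already equals the CIF value: 445191.55
Import duty = 17592 × 4.47 = 78636.24
Buyer bears: brokerage 211.33 + delivery 199.61 + duty 78636.24 = 79047.18
Landed cost = invoice 445191.55 + 79047.18 = 524238.73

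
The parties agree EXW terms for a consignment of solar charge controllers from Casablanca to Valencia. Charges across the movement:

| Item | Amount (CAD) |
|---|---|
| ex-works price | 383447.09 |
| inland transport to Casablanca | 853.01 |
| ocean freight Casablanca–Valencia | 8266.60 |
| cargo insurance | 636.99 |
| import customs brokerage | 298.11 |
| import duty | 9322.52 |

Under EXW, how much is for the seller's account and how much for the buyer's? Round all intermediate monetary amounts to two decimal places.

Seller: CAD 383447.09; buyer: CAD 19377.23

EXW: the seller makes goods available at their premises; the buyer bears all onward costs.
Seller's account: goods 383447.09 = 383447.09
Buyer's account: inland to port 853.01 + freight 8266.60 + insurance 636.99 + brokerage 298.11 + duty 9322.52 = 19377.23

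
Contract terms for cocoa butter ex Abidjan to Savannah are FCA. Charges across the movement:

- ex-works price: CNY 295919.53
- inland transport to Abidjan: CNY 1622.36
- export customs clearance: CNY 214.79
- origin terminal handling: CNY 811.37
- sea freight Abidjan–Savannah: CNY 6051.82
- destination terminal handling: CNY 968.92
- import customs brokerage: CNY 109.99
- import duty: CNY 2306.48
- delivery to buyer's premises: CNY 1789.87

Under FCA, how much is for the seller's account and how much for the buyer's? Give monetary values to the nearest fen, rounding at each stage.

Seller: CNY 297756.68; buyer: CNY 12038.45

FCA: the seller delivers export-cleared goods to the carrier; the buyer bears costs from that point.
Seller's account: goods 295919.53 + inland to port 1622.36 + export clearance 214.79 = 297756.68
Buyer's account: origin terminal 811.37 + freight 6051.82 + destination terminal 968.92 + brokerage 109.99 + duty 2306.48 + delivery 1789.87 = 12038.45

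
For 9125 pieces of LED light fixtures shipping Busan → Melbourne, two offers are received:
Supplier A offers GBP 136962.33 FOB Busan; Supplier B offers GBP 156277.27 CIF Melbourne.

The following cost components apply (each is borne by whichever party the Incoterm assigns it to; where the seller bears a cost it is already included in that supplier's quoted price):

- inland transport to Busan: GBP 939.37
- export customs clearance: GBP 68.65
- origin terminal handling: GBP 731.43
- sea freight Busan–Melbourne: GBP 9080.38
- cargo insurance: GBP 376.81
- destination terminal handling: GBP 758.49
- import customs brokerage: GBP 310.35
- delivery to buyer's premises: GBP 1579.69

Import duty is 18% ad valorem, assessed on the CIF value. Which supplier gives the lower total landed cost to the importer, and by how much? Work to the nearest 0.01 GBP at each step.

Supplier A (FOB):
CIF value = FOB price + freight + insurance = 136962.33 + 9080.38 + 376.81 = 146419.52
Import duty = 146419.52 × 18% = 26355.51
Buyer bears (A): 9080.38 + 376.81 + 758.49 + 310.35 + 1579.69 = 12105.72
Landed cost (A) = invoice 136962.33 + 12105.72 + duty 26355.51 = 175423.56
Supplier B (CIF):
The CIF price already equals the CIF value: 156277.27
Import duty = 156277.27 × 18% = 28129.91
Buyer bears (B): 758.49 + 310.35 + 1579.69 = 2648.53
Landed cost (B) = invoice 156277.27 + 2648.53 + duty 28129.91 = 187055.71
Difference = |175423.56 − 187055.71| = 11632.15

Supplier A is cheaper by GBP 11632.15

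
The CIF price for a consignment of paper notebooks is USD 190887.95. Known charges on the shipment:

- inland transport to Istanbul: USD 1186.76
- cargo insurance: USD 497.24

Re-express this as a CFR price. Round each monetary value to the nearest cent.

Not relevant to the conversion: inland to port — on the seller under both CIF and CFR; already in the CIF price and stays in the CFR price.
From CIF to CFR, the seller no longer bears: insurance.
CFR price = 190887.95 − 497.24 = 190390.71

CFR price: USD 190390.71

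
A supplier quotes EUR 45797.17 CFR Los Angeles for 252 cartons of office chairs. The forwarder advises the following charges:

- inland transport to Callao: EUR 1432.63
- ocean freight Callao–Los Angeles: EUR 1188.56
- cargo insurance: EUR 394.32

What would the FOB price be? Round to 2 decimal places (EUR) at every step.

Not relevant to the conversion: inland to port — on the seller under both CFR and FOB; already in the CFR price and stays in the FOB price. insurance — on the buyer under both terms; not part of either seller's price.
From CFR to FOB, the seller no longer bears: freight.
FOB price = 45797.17 − 1188.56 = 44608.61

FOB price: EUR 44608.61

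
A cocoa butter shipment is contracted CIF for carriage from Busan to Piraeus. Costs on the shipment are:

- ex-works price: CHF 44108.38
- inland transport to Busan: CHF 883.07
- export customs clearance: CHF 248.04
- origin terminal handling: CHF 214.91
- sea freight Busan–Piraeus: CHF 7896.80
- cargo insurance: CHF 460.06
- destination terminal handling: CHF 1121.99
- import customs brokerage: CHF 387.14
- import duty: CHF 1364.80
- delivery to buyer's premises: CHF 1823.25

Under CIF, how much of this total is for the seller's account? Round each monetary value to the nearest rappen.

CIF: the seller pays costs through ocean freight and marine insurance to the destination port.
Seller's account: goods 44108.38 + inland to port 883.07 + export clearance 248.04 + origin terminal 214.91 + freight 7896.80 + insurance 460.06 = 53811.26
Buyer's account: destination terminal 1121.99 + brokerage 387.14 + duty 1364.80 + delivery 1823.25 = 4697.18

Seller's account: CHF 53811.26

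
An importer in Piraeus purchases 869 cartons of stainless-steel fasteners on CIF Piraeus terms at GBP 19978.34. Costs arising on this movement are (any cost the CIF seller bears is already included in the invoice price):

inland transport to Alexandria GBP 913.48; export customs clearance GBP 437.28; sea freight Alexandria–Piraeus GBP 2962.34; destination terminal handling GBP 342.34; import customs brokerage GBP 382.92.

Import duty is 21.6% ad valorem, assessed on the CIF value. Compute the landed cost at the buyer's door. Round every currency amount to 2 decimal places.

Total landed cost: GBP 25018.92

CIF: the seller pays costs through ocean freight and marine insurance to the destination port.
Already in the invoice (seller's account under CIF): inland to port, export clearance, freight — exclude.
The CIF price already equals the CIF value: 19978.34
Import duty = 19978.34 × 21.6% = 4315.32
Buyer bears: destination terminal 342.34 + brokerage 382.92 + duty 4315.32 = 5040.58
Landed cost = invoice 19978.34 + 5040.58 = 25018.92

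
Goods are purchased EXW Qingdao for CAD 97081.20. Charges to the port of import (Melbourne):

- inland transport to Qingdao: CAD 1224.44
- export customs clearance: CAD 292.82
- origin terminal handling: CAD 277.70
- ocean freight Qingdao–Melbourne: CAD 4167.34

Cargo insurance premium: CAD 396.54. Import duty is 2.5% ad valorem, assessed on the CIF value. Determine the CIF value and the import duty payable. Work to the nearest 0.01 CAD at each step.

CIF value: CAD 103440.04; import duty: CAD 2586.00

CIF = EXW price + pre-shipment costs + freight + insurance
CIF = 97081.20 + 1224.44 + 292.82 + 277.70 + 4167.34 + 396.54 = 103440.04
Import duty = 103440.04 × 2.5% = 2586.00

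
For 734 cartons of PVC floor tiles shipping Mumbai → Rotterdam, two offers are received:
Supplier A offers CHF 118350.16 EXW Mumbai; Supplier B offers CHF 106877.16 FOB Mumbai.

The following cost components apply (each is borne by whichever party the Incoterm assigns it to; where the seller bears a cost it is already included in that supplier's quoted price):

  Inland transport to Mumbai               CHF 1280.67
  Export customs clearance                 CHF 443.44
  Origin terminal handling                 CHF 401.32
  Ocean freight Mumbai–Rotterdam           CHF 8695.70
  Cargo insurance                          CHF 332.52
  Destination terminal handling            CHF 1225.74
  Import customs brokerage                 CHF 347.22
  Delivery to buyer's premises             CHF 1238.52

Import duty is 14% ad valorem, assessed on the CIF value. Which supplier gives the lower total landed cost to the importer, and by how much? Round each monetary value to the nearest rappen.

Supplier A (EXW):
CIF value = EXW price + inland to port + export clearance + origin terminal + freight + insurance = 118350.16 + 1280.67 + 443.44 + 401.32 + 8695.70 + 332.52 = 129503.81
Import duty = 129503.81 × 14% = 18130.53
Buyer bears (A): 1280.67 + 443.44 + 401.32 + 8695.70 + 332.52 + 1225.74 + 347.22 + 1238.52 = 13965.13
Landed cost (A) = invoice 118350.16 + 13965.13 + duty 18130.53 = 150445.82
Supplier B (FOB):
CIF value = FOB price + freight + insurance = 106877.16 + 8695.70 + 332.52 = 115905.38
Import duty = 115905.38 × 14% = 16226.75
Buyer bears (B): 8695.70 + 332.52 + 1225.74 + 347.22 + 1238.52 = 11839.70
Landed cost (B) = invoice 106877.16 + 11839.70 + duty 16226.75 = 134943.61
Difference = |150445.82 − 134943.61| = 15502.21

Supplier B is cheaper by CHF 15502.21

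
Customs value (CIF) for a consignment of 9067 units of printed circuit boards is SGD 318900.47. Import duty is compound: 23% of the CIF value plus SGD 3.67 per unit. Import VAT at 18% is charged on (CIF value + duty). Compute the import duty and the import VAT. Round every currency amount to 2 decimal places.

Import duty: SGD 106623.00; import VAT: SGD 76594.22

Ad valorem component: 318900.47 × 23% = 73347.11
Specific component: 9067 × 3.67 = 33275.89
Import duty = 73347.11 + 33275.89 = 106623.00
VAT base = CIF + duty = 318900.47 + 106623.00 = 425523.47
Import VAT = 425523.47 × 18% = 76594.22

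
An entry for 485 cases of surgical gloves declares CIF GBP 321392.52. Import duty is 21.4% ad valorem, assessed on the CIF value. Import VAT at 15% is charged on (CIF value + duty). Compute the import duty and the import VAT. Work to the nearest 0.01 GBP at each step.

Import duty: GBP 68778.00; import VAT: GBP 58525.58

Import duty = 321392.52 × 21.4% = 68778.00
VAT base = CIF + duty = 321392.52 + 68778.00 = 390170.52
Import VAT = 390170.52 × 15% = 58525.58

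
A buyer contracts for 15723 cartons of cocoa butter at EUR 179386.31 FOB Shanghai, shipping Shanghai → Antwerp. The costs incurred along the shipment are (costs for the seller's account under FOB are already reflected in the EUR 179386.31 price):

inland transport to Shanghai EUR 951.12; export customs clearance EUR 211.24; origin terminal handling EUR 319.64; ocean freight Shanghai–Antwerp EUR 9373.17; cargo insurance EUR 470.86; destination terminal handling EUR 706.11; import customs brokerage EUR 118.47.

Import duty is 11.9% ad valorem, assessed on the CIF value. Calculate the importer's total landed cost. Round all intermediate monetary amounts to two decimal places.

FOB: the seller bears costs until goods are on board at the origin port; the buyer bears freight, insurance and all costs thereafter.
Already in the invoice (seller's account under FOB): inland to port, export clearance, origin terminal — exclude.
CIF value = FOB price + freight + insurance = 179386.31 + 9373.17 + 470.86 = 189230.34
Import duty = 189230.34 × 11.9% = 22518.41
Buyer bears: freight 9373.17 + insurance 470.86 + destination terminal 706.11 + brokerage 118.47 + duty 22518.41 = 33187.02
Landed cost = invoice 179386.31 + 33187.02 = 212573.33

Total landed cost: EUR 212573.33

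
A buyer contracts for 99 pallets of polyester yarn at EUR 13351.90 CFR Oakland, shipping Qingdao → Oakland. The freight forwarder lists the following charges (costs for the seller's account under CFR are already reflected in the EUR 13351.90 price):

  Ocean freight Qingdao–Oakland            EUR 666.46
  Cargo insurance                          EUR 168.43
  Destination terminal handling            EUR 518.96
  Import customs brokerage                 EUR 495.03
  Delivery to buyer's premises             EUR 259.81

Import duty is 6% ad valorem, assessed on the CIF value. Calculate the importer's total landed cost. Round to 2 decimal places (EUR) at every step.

Total landed cost: EUR 15605.35

CFR: the seller pays costs through ocean freight to the destination port, but not insurance.
Already in the invoice (seller's account under CFR): freight — exclude.
CIF value = CFR price + insurance = 13351.90 + 168.43 = 13520.33
Import duty = 13520.33 × 6% = 811.22
Buyer bears: insurance 168.43 + destination terminal 518.96 + brokerage 495.03 + delivery 259.81 + duty 811.22 = 2253.45
Landed cost = invoice 13351.90 + 2253.45 = 15605.35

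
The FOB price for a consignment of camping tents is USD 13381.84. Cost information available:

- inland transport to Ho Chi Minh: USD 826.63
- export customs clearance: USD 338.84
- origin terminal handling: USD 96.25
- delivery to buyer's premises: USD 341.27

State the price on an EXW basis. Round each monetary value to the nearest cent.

EXW price: USD 12120.12

Not relevant to the conversion: delivery — on the buyer under both terms; not part of either seller's price.
From FOB to EXW, the seller no longer bears: inland to port, export clearance, origin terminal.
EXW price = 13381.84 − 826.63 − 338.84 − 96.25 = 12120.12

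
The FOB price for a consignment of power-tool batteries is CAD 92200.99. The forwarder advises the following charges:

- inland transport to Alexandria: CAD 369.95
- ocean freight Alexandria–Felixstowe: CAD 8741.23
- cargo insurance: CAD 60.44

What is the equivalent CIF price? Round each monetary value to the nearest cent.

CIF price: CAD 101002.66

Not relevant to the conversion: inland to port — on the seller under both FOB and CIF; already in the FOB price and stays in the CIF price.
From FOB to CIF, the seller additionally bears: freight, insurance.
CIF price = 92200.99 + 8741.23 + 60.44 = 101002.66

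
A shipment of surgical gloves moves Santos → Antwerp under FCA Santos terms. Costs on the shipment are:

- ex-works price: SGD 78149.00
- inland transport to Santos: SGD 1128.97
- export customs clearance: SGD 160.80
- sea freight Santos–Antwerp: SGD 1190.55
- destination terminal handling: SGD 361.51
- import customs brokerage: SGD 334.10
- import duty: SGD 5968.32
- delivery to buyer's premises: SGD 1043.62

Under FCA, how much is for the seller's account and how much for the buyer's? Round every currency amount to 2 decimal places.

Seller: SGD 79438.77; buyer: SGD 8898.10

FCA: the seller delivers export-cleared goods to the carrier; the buyer bears costs from that point.
Seller's account: goods 78149.00 + inland to port 1128.97 + export clearance 160.80 = 79438.77
Buyer's account: freight 1190.55 + destination terminal 361.51 + brokerage 334.10 + duty 5968.32 + delivery 1043.62 = 8898.10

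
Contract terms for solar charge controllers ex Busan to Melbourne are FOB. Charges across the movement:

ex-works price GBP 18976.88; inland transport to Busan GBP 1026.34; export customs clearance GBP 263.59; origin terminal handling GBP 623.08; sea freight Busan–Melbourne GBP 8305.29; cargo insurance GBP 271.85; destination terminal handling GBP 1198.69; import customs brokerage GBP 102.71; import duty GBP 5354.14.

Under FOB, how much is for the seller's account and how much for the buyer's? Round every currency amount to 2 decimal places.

Seller: GBP 20889.89; buyer: GBP 15232.68

FOB: the seller bears costs until goods are on board at the origin port; the buyer bears freight, insurance and all costs thereafter.
Seller's account: goods 18976.88 + inland to port 1026.34 + export clearance 263.59 + origin terminal 623.08 = 20889.89
Buyer's account: freight 8305.29 + insurance 271.85 + destination terminal 1198.69 + brokerage 102.71 + duty 5354.14 = 15232.68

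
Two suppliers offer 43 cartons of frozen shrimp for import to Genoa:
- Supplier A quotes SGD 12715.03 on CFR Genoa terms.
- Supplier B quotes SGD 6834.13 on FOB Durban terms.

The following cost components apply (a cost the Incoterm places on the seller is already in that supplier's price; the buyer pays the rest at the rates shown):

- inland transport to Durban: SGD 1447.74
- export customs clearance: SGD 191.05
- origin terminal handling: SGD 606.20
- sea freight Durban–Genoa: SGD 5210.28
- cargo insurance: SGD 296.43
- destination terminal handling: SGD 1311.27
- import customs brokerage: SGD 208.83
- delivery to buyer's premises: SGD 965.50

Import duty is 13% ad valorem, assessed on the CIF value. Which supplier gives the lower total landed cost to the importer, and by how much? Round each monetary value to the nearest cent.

Supplier B is cheaper by SGD 757.80

Supplier A (CFR):
CIF value = CFR price + insurance = 12715.03 + 296.43 = 13011.46
Import duty = 13011.46 × 13% = 1691.49
Buyer bears (A): 296.43 + 1311.27 + 208.83 + 965.50 = 2782.03
Landed cost (A) = invoice 12715.03 + 2782.03 + duty 1691.49 = 17188.55
Supplier B (FOB):
CIF value = FOB price + freight + insurance = 6834.13 + 5210.28 + 296.43 = 12340.84
Import duty = 12340.84 × 13% = 1604.31
Buyer bears (B): 5210.28 + 296.43 + 1311.27 + 208.83 + 965.50 = 7992.31
Landed cost (B) = invoice 6834.13 + 7992.31 + duty 1604.31 = 16430.75
Difference = |17188.55 − 16430.75| = 757.80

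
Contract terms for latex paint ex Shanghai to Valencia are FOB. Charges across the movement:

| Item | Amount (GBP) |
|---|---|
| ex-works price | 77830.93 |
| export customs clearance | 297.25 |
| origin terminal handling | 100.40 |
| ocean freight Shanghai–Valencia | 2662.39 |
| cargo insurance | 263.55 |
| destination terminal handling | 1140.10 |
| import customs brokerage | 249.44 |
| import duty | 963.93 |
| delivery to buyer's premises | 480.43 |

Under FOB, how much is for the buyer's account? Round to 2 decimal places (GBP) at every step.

Buyer's account: GBP 5759.84

FOB: the seller bears costs until goods are on board at the origin port; the buyer bears freight, insurance and all costs thereafter.
Seller's account: goods 77830.93 + export clearance 297.25 + origin terminal 100.40 = 78228.58
Buyer's account: freight 2662.39 + insurance 263.55 + destination terminal 1140.10 + brokerage 249.44 + duty 963.93 + delivery 480.43 = 5759.84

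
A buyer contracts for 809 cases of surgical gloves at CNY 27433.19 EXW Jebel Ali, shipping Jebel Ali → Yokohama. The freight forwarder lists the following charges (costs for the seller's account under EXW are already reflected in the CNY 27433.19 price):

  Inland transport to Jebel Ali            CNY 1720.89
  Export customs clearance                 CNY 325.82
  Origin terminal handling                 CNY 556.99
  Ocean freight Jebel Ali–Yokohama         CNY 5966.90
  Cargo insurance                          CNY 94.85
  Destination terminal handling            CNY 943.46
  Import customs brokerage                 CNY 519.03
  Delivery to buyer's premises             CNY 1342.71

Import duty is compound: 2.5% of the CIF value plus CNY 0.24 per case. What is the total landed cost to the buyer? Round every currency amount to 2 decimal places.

EXW: the seller makes goods available at their premises; the buyer bears all onward costs.
CIF value = EXW price + inland to port + export clearance + origin terminal + freight + insurance = 27433.19 + 1720.89 + 325.82 + 556.99 + 5966.90 + 94.85 = 36098.64
Ad valorem component: 36098.64 × 2.5% = 902.47
Specific component: 809 × 0.24 = 194.16
Import duty = 902.47 + 194.16 = 1096.63
Buyer bears: inland to port 1720.89 + export clearance 325.82 + origin terminal 556.99 + freight 5966.90 + insurance 94.85 + destination terminal 943.46 + brokerage 519.03 + delivery 1342.71 + duty 1096.63 = 12567.28
Landed cost = invoice 27433.19 + 12567.28 = 40000.47

Total landed cost: CNY 40000.47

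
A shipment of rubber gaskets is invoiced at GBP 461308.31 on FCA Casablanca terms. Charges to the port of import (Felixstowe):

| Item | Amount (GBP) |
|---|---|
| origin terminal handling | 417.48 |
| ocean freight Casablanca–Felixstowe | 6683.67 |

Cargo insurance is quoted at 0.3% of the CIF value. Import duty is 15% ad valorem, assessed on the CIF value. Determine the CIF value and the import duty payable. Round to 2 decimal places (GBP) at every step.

Let C be the CIF value. C = FCA price + pre-shipment costs + freight + 0.3% × C
C − 0.3% × C = 461308.31 + 417.48 + 6683.67
0.997 × C = 468409.46
C = 468409.46 / 0.997 = 469818.92
Insurance premium = 0.3% × 469818.92 = 1409.46
Import duty = 469818.92 × 15% = 70472.84

CIF value: GBP 469818.92; import duty: GBP 70472.84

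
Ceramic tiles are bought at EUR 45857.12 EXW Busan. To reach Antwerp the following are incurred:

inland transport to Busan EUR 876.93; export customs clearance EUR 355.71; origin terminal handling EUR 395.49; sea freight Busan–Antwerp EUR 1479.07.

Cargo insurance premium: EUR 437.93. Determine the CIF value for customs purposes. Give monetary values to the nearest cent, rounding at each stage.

CIF = EXW price + pre-shipment costs + freight + insurance
CIF = 45857.12 + 876.93 + 355.71 + 395.49 + 1479.07 + 437.93 = 49402.25

CIF value: EUR 49402.25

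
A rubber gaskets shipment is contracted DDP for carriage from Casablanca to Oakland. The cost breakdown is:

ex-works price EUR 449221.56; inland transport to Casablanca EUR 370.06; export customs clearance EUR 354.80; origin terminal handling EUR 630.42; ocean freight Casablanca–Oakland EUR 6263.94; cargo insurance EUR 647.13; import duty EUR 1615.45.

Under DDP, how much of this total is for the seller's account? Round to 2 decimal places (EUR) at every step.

Seller's account: EUR 459103.36

DDP: the seller bears all costs including import duty.
Seller's account: goods 449221.56 + inland to port 370.06 + export clearance 354.80 + origin terminal 630.42 + freight 6263.94 + insurance 647.13 + duty 1615.45 = 459103.36
Buyer's account: 0.00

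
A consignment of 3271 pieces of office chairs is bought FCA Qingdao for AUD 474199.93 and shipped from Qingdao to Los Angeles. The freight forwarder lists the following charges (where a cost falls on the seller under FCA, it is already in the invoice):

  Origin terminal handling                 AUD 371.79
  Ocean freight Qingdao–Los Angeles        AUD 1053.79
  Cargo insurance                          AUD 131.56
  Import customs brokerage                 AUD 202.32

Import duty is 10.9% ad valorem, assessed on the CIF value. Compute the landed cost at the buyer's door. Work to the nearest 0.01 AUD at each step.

FCA: the seller delivers export-cleared goods to the carrier; the buyer bears costs from that point.
CIF value = FCA price + origin terminal + freight + insurance = 474199.93 + 371.79 + 1053.79 + 131.56 = 475757.07
Import duty = 475757.07 × 10.9% = 51857.52
Buyer bears: origin terminal 371.79 + freight 1053.79 + insurance 131.56 + brokerage 202.32 + duty 51857.52 = 53616.98
Landed cost = invoice 474199.93 + 53616.98 = 527816.91

Total landed cost: AUD 527816.91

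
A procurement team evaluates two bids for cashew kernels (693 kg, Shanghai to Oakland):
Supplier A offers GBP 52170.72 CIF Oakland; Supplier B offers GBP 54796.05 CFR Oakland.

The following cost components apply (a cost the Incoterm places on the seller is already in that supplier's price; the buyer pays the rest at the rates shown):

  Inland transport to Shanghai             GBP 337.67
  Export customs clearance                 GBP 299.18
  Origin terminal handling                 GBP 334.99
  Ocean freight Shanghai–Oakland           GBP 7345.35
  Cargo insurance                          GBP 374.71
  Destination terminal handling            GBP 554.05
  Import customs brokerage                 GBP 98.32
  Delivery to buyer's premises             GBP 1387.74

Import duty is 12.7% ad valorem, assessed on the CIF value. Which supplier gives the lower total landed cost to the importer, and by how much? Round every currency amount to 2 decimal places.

Supplier A (CIF):
The CIF price already equals the CIF value: 52170.72
Import duty = 52170.72 × 12.7% = 6625.68
Buyer bears (A): 554.05 + 98.32 + 1387.74 = 2040.11
Landed cost (A) = invoice 52170.72 + 2040.11 + duty 6625.68 = 60836.51
Supplier B (CFR):
CIF value = CFR price + insurance = 54796.05 + 374.71 = 55170.76
Import duty = 55170.76 × 12.7% = 7006.69
Buyer bears (B): 374.71 + 554.05 + 98.32 + 1387.74 = 2414.82
Landed cost (B) = invoice 54796.05 + 2414.82 + duty 7006.69 = 64217.56
Difference = |60836.51 − 64217.56| = 3381.05

Supplier A is cheaper by GBP 3381.05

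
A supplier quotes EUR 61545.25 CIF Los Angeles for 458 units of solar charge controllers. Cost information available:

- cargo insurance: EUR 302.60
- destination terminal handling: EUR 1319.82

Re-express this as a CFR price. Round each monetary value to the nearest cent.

Not relevant to the conversion: destination terminal — on the buyer under both terms; not part of either seller's price.
From CIF to CFR, the seller no longer bears: insurance.
CFR price = 61545.25 − 302.60 = 61242.65

CFR price: EUR 61242.65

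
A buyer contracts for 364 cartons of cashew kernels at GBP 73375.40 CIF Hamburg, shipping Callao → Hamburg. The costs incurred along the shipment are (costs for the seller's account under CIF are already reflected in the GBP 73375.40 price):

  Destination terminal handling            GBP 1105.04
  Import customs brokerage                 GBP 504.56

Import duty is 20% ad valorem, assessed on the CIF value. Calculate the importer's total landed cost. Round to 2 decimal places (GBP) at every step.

Total landed cost: GBP 89660.08

CIF: the seller pays costs through ocean freight and marine insurance to the destination port.
The CIF price already equals the CIF value: 73375.40
Import duty = 73375.40 × 20% = 14675.08
Buyer bears: destination terminal 1105.04 + brokerage 504.56 + duty 14675.08 = 16284.68
Landed cost = invoice 73375.40 + 16284.68 = 89660.08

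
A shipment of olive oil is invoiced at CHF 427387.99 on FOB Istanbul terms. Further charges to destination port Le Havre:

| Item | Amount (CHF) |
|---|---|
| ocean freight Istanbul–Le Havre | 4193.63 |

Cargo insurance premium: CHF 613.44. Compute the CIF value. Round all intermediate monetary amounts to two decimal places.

CIF = FOB price + freight + insurance
CIF = 427387.99 + 4193.63 + 613.44 = 432195.06

CIF value: CHF 432195.06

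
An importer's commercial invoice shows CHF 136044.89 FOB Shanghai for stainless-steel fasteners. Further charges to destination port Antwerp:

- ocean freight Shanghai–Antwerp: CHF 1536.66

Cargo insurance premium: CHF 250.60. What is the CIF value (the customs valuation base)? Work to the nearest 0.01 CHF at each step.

CIF = FOB price + freight + insurance
CIF = 136044.89 + 1536.66 + 250.60 = 137832.15

CIF value: CHF 137832.15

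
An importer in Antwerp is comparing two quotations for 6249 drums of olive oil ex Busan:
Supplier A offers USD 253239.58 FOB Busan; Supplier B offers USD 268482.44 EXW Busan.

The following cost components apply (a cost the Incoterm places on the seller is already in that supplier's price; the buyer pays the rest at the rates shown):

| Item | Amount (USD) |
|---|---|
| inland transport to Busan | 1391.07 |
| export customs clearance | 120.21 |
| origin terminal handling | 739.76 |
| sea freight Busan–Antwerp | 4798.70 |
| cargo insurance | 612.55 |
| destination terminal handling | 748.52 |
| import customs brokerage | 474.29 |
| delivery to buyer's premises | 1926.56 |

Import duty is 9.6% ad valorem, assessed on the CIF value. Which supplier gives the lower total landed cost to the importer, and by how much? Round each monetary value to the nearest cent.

Supplier A (FOB):
CIF value = FOB price + freight + insurance = 253239.58 + 4798.70 + 612.55 = 258650.83
Import duty = 258650.83 × 9.6% = 24830.48
Buyer bears (A): 4798.70 + 612.55 + 748.52 + 474.29 + 1926.56 = 8560.62
Landed cost (A) = invoice 253239.58 + 8560.62 + duty 24830.48 = 286630.68
Supplier B (EXW):
CIF value = EXW price + inland to port + export clearance + origin terminal + freight + insurance = 268482.44 + 1391.07 + 120.21 + 739.76 + 4798.70 + 612.55 = 276144.73
Import duty = 276144.73 × 9.6% = 26509.89
Buyer bears (B): 1391.07 + 120.21 + 739.76 + 4798.70 + 612.55 + 748.52 + 474.29 + 1926.56 = 10811.66
Landed cost (B) = invoice 268482.44 + 10811.66 + duty 26509.89 = 305803.99
Difference = |286630.68 − 305803.99| = 19173.31

Supplier A is cheaper by USD 19173.31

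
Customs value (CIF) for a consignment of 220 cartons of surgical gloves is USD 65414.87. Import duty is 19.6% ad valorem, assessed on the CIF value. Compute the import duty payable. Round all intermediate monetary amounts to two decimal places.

Import duty: USD 12821.31

Import duty = 65414.87 × 19.6% = 12821.31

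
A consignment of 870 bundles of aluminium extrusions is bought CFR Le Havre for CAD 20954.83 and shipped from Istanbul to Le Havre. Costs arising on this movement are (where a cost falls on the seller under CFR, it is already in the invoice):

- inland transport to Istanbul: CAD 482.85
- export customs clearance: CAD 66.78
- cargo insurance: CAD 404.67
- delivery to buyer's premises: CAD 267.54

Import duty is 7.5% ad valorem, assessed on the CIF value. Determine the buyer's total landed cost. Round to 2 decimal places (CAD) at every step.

Total landed cost: CAD 23229.00

CFR: the seller pays costs through ocean freight to the destination port, but not insurance.
Already in the invoice (seller's account under CFR): inland to port, export clearance — exclude.
CIF value = CFR price + insurance = 20954.83 + 404.67 = 21359.50
Import duty = 21359.50 × 7.5% = 1601.96
Buyer bears: insurance 404.67 + delivery 267.54 + duty 1601.96 = 2274.17
Landed cost = invoice 20954.83 + 2274.17 = 23229.00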